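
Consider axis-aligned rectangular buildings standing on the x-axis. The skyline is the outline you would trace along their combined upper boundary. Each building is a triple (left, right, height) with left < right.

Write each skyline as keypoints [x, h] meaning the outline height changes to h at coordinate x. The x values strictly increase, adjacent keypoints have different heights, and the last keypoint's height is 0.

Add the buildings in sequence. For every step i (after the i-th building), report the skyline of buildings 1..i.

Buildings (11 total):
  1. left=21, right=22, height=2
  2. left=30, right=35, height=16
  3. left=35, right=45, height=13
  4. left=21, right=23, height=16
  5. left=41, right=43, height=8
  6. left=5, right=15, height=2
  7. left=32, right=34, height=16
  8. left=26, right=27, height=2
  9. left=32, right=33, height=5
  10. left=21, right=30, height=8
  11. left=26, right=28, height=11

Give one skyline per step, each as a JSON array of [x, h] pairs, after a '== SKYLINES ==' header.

== SKYLINES ==
[[21,2],[22,0]]
[[21,2],[22,0],[30,16],[35,0]]
[[21,2],[22,0],[30,16],[35,13],[45,0]]
[[21,16],[23,0],[30,16],[35,13],[45,0]]
[[21,16],[23,0],[30,16],[35,13],[45,0]]
[[5,2],[15,0],[21,16],[23,0],[30,16],[35,13],[45,0]]
[[5,2],[15,0],[21,16],[23,0],[30,16],[35,13],[45,0]]
[[5,2],[15,0],[21,16],[23,0],[26,2],[27,0],[30,16],[35,13],[45,0]]
[[5,2],[15,0],[21,16],[23,0],[26,2],[27,0],[30,16],[35,13],[45,0]]
[[5,2],[15,0],[21,16],[23,8],[30,16],[35,13],[45,0]]
[[5,2],[15,0],[21,16],[23,8],[26,11],[28,8],[30,16],[35,13],[45,0]]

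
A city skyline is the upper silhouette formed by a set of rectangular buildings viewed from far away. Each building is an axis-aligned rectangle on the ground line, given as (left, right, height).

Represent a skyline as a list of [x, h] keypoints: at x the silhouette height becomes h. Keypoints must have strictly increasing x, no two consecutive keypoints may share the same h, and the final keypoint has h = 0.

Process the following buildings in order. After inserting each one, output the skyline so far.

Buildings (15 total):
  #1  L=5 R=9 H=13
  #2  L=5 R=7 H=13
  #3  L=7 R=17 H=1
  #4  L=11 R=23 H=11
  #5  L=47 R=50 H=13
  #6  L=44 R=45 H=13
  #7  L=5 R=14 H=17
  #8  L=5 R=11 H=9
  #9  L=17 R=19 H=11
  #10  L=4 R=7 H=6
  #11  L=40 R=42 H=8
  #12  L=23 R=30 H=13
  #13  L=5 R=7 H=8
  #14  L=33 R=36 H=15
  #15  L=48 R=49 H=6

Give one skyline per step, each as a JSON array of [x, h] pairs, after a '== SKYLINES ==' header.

== SKYLINES ==
[[5,13],[9,0]]
[[5,13],[9,0]]
[[5,13],[9,1],[17,0]]
[[5,13],[9,1],[11,11],[23,0]]
[[5,13],[9,1],[11,11],[23,0],[47,13],[50,0]]
[[5,13],[9,1],[11,11],[23,0],[44,13],[45,0],[47,13],[50,0]]
[[5,17],[14,11],[23,0],[44,13],[45,0],[47,13],[50,0]]
[[5,17],[14,11],[23,0],[44,13],[45,0],[47,13],[50,0]]
[[5,17],[14,11],[23,0],[44,13],[45,0],[47,13],[50,0]]
[[4,6],[5,17],[14,11],[23,0],[44,13],[45,0],[47,13],[50,0]]
[[4,6],[5,17],[14,11],[23,0],[40,8],[42,0],[44,13],[45,0],[47,13],[50,0]]
[[4,6],[5,17],[14,11],[23,13],[30,0],[40,8],[42,0],[44,13],[45,0],[47,13],[50,0]]
[[4,6],[5,17],[14,11],[23,13],[30,0],[40,8],[42,0],[44,13],[45,0],[47,13],[50,0]]
[[4,6],[5,17],[14,11],[23,13],[30,0],[33,15],[36,0],[40,8],[42,0],[44,13],[45,0],[47,13],[50,0]]
[[4,6],[5,17],[14,11],[23,13],[30,0],[33,15],[36,0],[40,8],[42,0],[44,13],[45,0],[47,13],[50,0]]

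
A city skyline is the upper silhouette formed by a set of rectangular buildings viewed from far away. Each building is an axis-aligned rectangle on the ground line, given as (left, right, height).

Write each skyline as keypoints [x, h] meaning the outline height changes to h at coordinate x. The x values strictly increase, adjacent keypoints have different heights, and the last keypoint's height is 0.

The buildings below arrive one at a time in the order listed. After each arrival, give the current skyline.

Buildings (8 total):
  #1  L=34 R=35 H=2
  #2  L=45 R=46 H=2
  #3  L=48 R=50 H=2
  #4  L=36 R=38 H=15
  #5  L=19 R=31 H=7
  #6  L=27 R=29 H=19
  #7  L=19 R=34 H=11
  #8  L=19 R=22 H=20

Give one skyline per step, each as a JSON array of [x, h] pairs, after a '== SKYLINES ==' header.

== SKYLINES ==
[[34,2],[35,0]]
[[34,2],[35,0],[45,2],[46,0]]
[[34,2],[35,0],[45,2],[46,0],[48,2],[50,0]]
[[34,2],[35,0],[36,15],[38,0],[45,2],[46,0],[48,2],[50,0]]
[[19,7],[31,0],[34,2],[35,0],[36,15],[38,0],[45,2],[46,0],[48,2],[50,0]]
[[19,7],[27,19],[29,7],[31,0],[34,2],[35,0],[36,15],[38,0],[45,2],[46,0],[48,2],[50,0]]
[[19,11],[27,19],[29,11],[34,2],[35,0],[36,15],[38,0],[45,2],[46,0],[48,2],[50,0]]
[[19,20],[22,11],[27,19],[29,11],[34,2],[35,0],[36,15],[38,0],[45,2],[46,0],[48,2],[50,0]]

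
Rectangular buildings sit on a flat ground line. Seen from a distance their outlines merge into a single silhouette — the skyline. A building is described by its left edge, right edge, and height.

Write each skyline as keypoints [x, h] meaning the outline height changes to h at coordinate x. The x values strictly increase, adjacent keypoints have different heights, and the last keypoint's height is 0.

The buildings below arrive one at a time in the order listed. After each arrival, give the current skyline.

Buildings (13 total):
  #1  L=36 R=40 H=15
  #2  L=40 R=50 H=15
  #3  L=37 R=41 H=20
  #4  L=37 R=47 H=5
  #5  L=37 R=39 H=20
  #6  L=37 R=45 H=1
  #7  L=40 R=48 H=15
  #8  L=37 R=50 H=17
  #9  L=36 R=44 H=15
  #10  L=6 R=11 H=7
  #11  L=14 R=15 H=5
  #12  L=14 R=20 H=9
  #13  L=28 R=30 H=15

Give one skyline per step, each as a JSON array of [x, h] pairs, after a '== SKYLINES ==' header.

== SKYLINES ==
[[36,15],[40,0]]
[[36,15],[50,0]]
[[36,15],[37,20],[41,15],[50,0]]
[[36,15],[37,20],[41,15],[50,0]]
[[36,15],[37,20],[41,15],[50,0]]
[[36,15],[37,20],[41,15],[50,0]]
[[36,15],[37,20],[41,15],[50,0]]
[[36,15],[37,20],[41,17],[50,0]]
[[36,15],[37,20],[41,17],[50,0]]
[[6,7],[11,0],[36,15],[37,20],[41,17],[50,0]]
[[6,7],[11,0],[14,5],[15,0],[36,15],[37,20],[41,17],[50,0]]
[[6,7],[11,0],[14,9],[20,0],[36,15],[37,20],[41,17],[50,0]]
[[6,7],[11,0],[14,9],[20,0],[28,15],[30,0],[36,15],[37,20],[41,17],[50,0]]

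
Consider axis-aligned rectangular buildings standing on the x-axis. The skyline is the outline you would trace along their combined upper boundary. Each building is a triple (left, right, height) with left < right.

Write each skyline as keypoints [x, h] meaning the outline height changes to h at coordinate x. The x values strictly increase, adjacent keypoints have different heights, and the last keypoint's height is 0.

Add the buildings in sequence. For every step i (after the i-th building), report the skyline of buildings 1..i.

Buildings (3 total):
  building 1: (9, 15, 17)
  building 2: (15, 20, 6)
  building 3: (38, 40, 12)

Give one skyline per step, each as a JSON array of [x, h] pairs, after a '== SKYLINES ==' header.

== SKYLINES ==
[[9,17],[15,0]]
[[9,17],[15,6],[20,0]]
[[9,17],[15,6],[20,0],[38,12],[40,0]]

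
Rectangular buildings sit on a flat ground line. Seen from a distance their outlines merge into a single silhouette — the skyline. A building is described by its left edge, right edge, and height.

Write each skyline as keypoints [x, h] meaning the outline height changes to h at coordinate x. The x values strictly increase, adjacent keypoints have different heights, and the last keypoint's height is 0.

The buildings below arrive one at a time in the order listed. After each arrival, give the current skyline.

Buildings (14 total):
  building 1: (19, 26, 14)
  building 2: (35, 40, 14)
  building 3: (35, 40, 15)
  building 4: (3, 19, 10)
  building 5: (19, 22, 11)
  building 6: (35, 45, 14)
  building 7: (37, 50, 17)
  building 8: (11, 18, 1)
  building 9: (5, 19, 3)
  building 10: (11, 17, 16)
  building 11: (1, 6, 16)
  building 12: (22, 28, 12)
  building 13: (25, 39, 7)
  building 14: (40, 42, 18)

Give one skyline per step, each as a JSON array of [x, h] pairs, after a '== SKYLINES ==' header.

== SKYLINES ==
[[19,14],[26,0]]
[[19,14],[26,0],[35,14],[40,0]]
[[19,14],[26,0],[35,15],[40,0]]
[[3,10],[19,14],[26,0],[35,15],[40,0]]
[[3,10],[19,14],[26,0],[35,15],[40,0]]
[[3,10],[19,14],[26,0],[35,15],[40,14],[45,0]]
[[3,10],[19,14],[26,0],[35,15],[37,17],[50,0]]
[[3,10],[19,14],[26,0],[35,15],[37,17],[50,0]]
[[3,10],[19,14],[26,0],[35,15],[37,17],[50,0]]
[[3,10],[11,16],[17,10],[19,14],[26,0],[35,15],[37,17],[50,0]]
[[1,16],[6,10],[11,16],[17,10],[19,14],[26,0],[35,15],[37,17],[50,0]]
[[1,16],[6,10],[11,16],[17,10],[19,14],[26,12],[28,0],[35,15],[37,17],[50,0]]
[[1,16],[6,10],[11,16],[17,10],[19,14],[26,12],[28,7],[35,15],[37,17],[50,0]]
[[1,16],[6,10],[11,16],[17,10],[19,14],[26,12],[28,7],[35,15],[37,17],[40,18],[42,17],[50,0]]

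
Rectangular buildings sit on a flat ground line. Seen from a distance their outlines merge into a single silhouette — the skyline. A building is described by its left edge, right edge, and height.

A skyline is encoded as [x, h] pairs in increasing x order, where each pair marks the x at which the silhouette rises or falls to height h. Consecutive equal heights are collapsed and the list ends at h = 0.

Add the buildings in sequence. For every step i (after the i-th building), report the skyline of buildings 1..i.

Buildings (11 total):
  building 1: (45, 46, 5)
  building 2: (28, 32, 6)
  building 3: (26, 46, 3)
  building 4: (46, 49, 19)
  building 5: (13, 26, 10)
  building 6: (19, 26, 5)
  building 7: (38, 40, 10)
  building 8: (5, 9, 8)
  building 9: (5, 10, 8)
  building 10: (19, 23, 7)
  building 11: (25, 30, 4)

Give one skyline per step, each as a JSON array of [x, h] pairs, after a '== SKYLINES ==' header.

== SKYLINES ==
[[45,5],[46,0]]
[[28,6],[32,0],[45,5],[46,0]]
[[26,3],[28,6],[32,3],[45,5],[46,0]]
[[26,3],[28,6],[32,3],[45,5],[46,19],[49,0]]
[[13,10],[26,3],[28,6],[32,3],[45,5],[46,19],[49,0]]
[[13,10],[26,3],[28,6],[32,3],[45,5],[46,19],[49,0]]
[[13,10],[26,3],[28,6],[32,3],[38,10],[40,3],[45,5],[46,19],[49,0]]
[[5,8],[9,0],[13,10],[26,3],[28,6],[32,3],[38,10],[40,3],[45,5],[46,19],[49,0]]
[[5,8],[10,0],[13,10],[26,3],[28,6],[32,3],[38,10],[40,3],[45,5],[46,19],[49,0]]
[[5,8],[10,0],[13,10],[26,3],[28,6],[32,3],[38,10],[40,3],[45,5],[46,19],[49,0]]
[[5,8],[10,0],[13,10],[26,4],[28,6],[32,3],[38,10],[40,3],[45,5],[46,19],[49,0]]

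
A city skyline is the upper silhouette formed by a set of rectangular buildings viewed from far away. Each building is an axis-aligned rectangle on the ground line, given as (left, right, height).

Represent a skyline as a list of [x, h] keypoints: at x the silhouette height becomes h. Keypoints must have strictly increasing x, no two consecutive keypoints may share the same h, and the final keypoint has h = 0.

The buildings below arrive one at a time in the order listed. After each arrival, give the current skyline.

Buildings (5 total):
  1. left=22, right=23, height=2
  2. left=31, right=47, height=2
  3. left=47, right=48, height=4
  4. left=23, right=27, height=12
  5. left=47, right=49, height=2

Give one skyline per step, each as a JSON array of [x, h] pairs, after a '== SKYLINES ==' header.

== SKYLINES ==
[[22,2],[23,0]]
[[22,2],[23,0],[31,2],[47,0]]
[[22,2],[23,0],[31,2],[47,4],[48,0]]
[[22,2],[23,12],[27,0],[31,2],[47,4],[48,0]]
[[22,2],[23,12],[27,0],[31,2],[47,4],[48,2],[49,0]]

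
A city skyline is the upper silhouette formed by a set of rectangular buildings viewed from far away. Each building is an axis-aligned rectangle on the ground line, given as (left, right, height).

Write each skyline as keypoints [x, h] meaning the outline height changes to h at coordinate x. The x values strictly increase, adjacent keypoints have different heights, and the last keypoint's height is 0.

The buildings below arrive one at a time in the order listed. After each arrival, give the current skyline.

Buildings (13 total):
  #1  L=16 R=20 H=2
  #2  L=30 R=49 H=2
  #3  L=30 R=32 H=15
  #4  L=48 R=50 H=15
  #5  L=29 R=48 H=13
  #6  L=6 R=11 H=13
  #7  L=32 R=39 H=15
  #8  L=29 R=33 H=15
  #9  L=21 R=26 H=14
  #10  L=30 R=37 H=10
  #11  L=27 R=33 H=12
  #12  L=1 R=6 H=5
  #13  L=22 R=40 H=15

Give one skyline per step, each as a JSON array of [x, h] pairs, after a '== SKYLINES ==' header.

== SKYLINES ==
[[16,2],[20,0]]
[[16,2],[20,0],[30,2],[49,0]]
[[16,2],[20,0],[30,15],[32,2],[49,0]]
[[16,2],[20,0],[30,15],[32,2],[48,15],[50,0]]
[[16,2],[20,0],[29,13],[30,15],[32,13],[48,15],[50,0]]
[[6,13],[11,0],[16,2],[20,0],[29,13],[30,15],[32,13],[48,15],[50,0]]
[[6,13],[11,0],[16,2],[20,0],[29,13],[30,15],[39,13],[48,15],[50,0]]
[[6,13],[11,0],[16,2],[20,0],[29,15],[39,13],[48,15],[50,0]]
[[6,13],[11,0],[16,2],[20,0],[21,14],[26,0],[29,15],[39,13],[48,15],[50,0]]
[[6,13],[11,0],[16,2],[20,0],[21,14],[26,0],[29,15],[39,13],[48,15],[50,0]]
[[6,13],[11,0],[16,2],[20,0],[21,14],[26,0],[27,12],[29,15],[39,13],[48,15],[50,0]]
[[1,5],[6,13],[11,0],[16,2],[20,0],[21,14],[26,0],[27,12],[29,15],[39,13],[48,15],[50,0]]
[[1,5],[6,13],[11,0],[16,2],[20,0],[21,14],[22,15],[40,13],[48,15],[50,0]]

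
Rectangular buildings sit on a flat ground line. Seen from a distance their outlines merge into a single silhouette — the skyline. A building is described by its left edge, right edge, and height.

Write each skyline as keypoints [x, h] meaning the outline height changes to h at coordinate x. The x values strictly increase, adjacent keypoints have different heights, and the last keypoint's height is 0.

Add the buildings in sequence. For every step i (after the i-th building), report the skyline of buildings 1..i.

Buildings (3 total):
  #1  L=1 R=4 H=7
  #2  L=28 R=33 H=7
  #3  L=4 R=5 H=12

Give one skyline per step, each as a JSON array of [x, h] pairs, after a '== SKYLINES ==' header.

== SKYLINES ==
[[1,7],[4,0]]
[[1,7],[4,0],[28,7],[33,0]]
[[1,7],[4,12],[5,0],[28,7],[33,0]]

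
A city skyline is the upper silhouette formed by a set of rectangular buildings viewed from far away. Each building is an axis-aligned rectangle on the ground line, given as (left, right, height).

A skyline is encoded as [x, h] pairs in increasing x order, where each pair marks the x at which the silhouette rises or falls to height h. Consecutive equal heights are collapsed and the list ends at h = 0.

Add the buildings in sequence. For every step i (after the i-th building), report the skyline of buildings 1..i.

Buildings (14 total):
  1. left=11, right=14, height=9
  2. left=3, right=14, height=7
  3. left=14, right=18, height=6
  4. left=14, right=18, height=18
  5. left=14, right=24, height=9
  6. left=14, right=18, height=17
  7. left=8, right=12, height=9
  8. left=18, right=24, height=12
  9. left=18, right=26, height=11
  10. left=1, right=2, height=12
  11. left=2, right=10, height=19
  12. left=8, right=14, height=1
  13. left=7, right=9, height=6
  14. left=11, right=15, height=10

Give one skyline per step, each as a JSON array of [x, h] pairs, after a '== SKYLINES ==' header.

== SKYLINES ==
[[11,9],[14,0]]
[[3,7],[11,9],[14,0]]
[[3,7],[11,9],[14,6],[18,0]]
[[3,7],[11,9],[14,18],[18,0]]
[[3,7],[11,9],[14,18],[18,9],[24,0]]
[[3,7],[11,9],[14,18],[18,9],[24,0]]
[[3,7],[8,9],[14,18],[18,9],[24,0]]
[[3,7],[8,9],[14,18],[18,12],[24,0]]
[[3,7],[8,9],[14,18],[18,12],[24,11],[26,0]]
[[1,12],[2,0],[3,7],[8,9],[14,18],[18,12],[24,11],[26,0]]
[[1,12],[2,19],[10,9],[14,18],[18,12],[24,11],[26,0]]
[[1,12],[2,19],[10,9],[14,18],[18,12],[24,11],[26,0]]
[[1,12],[2,19],[10,9],[14,18],[18,12],[24,11],[26,0]]
[[1,12],[2,19],[10,9],[11,10],[14,18],[18,12],[24,11],[26,0]]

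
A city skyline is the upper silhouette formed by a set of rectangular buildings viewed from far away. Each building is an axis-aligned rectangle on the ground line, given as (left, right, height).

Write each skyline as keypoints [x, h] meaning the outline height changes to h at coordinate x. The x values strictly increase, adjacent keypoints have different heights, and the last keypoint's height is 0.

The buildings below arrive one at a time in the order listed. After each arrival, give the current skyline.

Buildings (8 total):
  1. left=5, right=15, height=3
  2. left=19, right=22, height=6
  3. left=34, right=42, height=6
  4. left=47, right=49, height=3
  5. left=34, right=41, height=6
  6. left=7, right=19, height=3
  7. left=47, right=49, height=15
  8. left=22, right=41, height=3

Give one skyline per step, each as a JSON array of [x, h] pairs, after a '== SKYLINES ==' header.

== SKYLINES ==
[[5,3],[15,0]]
[[5,3],[15,0],[19,6],[22,0]]
[[5,3],[15,0],[19,6],[22,0],[34,6],[42,0]]
[[5,3],[15,0],[19,6],[22,0],[34,6],[42,0],[47,3],[49,0]]
[[5,3],[15,0],[19,6],[22,0],[34,6],[42,0],[47,3],[49,0]]
[[5,3],[19,6],[22,0],[34,6],[42,0],[47,3],[49,0]]
[[5,3],[19,6],[22,0],[34,6],[42,0],[47,15],[49,0]]
[[5,3],[19,6],[22,3],[34,6],[42,0],[47,15],[49,0]]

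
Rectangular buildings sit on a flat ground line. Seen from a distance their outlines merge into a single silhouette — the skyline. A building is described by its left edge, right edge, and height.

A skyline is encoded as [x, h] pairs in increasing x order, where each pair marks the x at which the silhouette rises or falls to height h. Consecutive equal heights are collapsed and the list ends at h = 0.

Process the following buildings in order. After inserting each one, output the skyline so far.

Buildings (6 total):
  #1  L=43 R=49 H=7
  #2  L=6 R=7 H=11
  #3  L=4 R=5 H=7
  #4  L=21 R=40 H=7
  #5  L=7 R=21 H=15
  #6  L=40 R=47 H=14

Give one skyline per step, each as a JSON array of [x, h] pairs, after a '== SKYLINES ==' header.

== SKYLINES ==
[[43,7],[49,0]]
[[6,11],[7,0],[43,7],[49,0]]
[[4,7],[5,0],[6,11],[7,0],[43,7],[49,0]]
[[4,7],[5,0],[6,11],[7,0],[21,7],[40,0],[43,7],[49,0]]
[[4,7],[5,0],[6,11],[7,15],[21,7],[40,0],[43,7],[49,0]]
[[4,7],[5,0],[6,11],[7,15],[21,7],[40,14],[47,7],[49,0]]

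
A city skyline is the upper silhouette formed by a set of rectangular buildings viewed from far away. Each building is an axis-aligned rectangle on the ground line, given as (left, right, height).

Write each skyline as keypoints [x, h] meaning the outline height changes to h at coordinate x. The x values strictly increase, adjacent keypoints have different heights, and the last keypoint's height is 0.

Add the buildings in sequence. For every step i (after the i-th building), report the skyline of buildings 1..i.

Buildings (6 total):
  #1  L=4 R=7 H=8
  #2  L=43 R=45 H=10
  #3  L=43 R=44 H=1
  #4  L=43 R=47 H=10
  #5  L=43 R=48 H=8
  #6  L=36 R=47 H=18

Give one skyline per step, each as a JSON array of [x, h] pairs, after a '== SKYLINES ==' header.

== SKYLINES ==
[[4,8],[7,0]]
[[4,8],[7,0],[43,10],[45,0]]
[[4,8],[7,0],[43,10],[45,0]]
[[4,8],[7,0],[43,10],[47,0]]
[[4,8],[7,0],[43,10],[47,8],[48,0]]
[[4,8],[7,0],[36,18],[47,8],[48,0]]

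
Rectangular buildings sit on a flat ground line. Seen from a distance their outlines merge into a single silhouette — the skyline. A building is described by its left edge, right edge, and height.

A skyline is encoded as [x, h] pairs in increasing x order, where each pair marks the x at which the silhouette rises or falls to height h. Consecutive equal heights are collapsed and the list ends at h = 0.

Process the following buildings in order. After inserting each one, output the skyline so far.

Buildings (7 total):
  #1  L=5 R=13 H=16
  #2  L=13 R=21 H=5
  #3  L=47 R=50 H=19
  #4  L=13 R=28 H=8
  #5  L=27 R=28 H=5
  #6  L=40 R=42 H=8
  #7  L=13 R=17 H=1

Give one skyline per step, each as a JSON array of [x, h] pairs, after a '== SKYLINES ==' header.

== SKYLINES ==
[[5,16],[13,0]]
[[5,16],[13,5],[21,0]]
[[5,16],[13,5],[21,0],[47,19],[50,0]]
[[5,16],[13,8],[28,0],[47,19],[50,0]]
[[5,16],[13,8],[28,0],[47,19],[50,0]]
[[5,16],[13,8],[28,0],[40,8],[42,0],[47,19],[50,0]]
[[5,16],[13,8],[28,0],[40,8],[42,0],[47,19],[50,0]]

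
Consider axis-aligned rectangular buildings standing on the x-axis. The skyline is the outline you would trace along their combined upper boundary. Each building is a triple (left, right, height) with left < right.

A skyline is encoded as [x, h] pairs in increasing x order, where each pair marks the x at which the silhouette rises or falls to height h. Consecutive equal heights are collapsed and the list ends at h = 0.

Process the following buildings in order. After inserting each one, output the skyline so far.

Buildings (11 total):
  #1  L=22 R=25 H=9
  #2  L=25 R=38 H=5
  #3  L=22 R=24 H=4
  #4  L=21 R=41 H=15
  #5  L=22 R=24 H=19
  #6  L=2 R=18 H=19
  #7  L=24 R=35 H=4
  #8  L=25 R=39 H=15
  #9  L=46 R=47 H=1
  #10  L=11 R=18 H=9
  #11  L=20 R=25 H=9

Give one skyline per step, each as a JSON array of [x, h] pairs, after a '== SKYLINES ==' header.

== SKYLINES ==
[[22,9],[25,0]]
[[22,9],[25,5],[38,0]]
[[22,9],[25,5],[38,0]]
[[21,15],[41,0]]
[[21,15],[22,19],[24,15],[41,0]]
[[2,19],[18,0],[21,15],[22,19],[24,15],[41,0]]
[[2,19],[18,0],[21,15],[22,19],[24,15],[41,0]]
[[2,19],[18,0],[21,15],[22,19],[24,15],[41,0]]
[[2,19],[18,0],[21,15],[22,19],[24,15],[41,0],[46,1],[47,0]]
[[2,19],[18,0],[21,15],[22,19],[24,15],[41,0],[46,1],[47,0]]
[[2,19],[18,0],[20,9],[21,15],[22,19],[24,15],[41,0],[46,1],[47,0]]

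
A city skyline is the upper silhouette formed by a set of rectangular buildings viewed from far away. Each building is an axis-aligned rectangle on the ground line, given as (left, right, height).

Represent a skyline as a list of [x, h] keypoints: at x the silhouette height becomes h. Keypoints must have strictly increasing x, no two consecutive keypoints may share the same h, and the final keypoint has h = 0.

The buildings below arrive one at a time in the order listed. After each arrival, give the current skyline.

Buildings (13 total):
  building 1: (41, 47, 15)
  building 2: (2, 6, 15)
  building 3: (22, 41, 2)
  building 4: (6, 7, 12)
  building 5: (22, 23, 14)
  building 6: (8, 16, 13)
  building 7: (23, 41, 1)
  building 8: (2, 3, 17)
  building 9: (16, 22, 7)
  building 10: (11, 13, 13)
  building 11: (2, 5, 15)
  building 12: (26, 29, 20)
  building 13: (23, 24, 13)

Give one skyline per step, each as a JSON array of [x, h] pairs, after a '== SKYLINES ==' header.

== SKYLINES ==
[[41,15],[47,0]]
[[2,15],[6,0],[41,15],[47,0]]
[[2,15],[6,0],[22,2],[41,15],[47,0]]
[[2,15],[6,12],[7,0],[22,2],[41,15],[47,0]]
[[2,15],[6,12],[7,0],[22,14],[23,2],[41,15],[47,0]]
[[2,15],[6,12],[7,0],[8,13],[16,0],[22,14],[23,2],[41,15],[47,0]]
[[2,15],[6,12],[7,0],[8,13],[16,0],[22,14],[23,2],[41,15],[47,0]]
[[2,17],[3,15],[6,12],[7,0],[8,13],[16,0],[22,14],[23,2],[41,15],[47,0]]
[[2,17],[3,15],[6,12],[7,0],[8,13],[16,7],[22,14],[23,2],[41,15],[47,0]]
[[2,17],[3,15],[6,12],[7,0],[8,13],[16,7],[22,14],[23,2],[41,15],[47,0]]
[[2,17],[3,15],[6,12],[7,0],[8,13],[16,7],[22,14],[23,2],[41,15],[47,0]]
[[2,17],[3,15],[6,12],[7,0],[8,13],[16,7],[22,14],[23,2],[26,20],[29,2],[41,15],[47,0]]
[[2,17],[3,15],[6,12],[7,0],[8,13],[16,7],[22,14],[23,13],[24,2],[26,20],[29,2],[41,15],[47,0]]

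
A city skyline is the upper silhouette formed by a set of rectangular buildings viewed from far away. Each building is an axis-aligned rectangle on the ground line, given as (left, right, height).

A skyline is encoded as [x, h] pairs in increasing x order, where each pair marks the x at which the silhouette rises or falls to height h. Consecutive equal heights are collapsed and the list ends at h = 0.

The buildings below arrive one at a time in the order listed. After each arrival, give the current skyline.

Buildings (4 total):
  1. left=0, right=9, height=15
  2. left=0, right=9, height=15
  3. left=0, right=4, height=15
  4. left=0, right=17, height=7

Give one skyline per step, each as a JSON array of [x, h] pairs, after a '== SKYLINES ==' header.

== SKYLINES ==
[[0,15],[9,0]]
[[0,15],[9,0]]
[[0,15],[9,0]]
[[0,15],[9,7],[17,0]]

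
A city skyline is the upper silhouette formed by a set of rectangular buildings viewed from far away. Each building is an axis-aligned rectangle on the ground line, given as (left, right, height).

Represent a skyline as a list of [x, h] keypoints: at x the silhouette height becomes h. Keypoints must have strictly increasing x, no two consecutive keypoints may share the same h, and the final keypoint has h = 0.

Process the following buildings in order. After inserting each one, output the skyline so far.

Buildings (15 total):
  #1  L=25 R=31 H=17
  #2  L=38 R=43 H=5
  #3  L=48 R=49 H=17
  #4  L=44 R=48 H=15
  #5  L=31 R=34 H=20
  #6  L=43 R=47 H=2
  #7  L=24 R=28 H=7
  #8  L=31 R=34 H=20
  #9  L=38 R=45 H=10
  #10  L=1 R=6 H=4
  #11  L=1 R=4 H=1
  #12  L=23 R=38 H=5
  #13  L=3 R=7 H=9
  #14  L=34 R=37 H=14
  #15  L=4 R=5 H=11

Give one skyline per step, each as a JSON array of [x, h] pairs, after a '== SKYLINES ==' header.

== SKYLINES ==
[[25,17],[31,0]]
[[25,17],[31,0],[38,5],[43,0]]
[[25,17],[31,0],[38,5],[43,0],[48,17],[49,0]]
[[25,17],[31,0],[38,5],[43,0],[44,15],[48,17],[49,0]]
[[25,17],[31,20],[34,0],[38,5],[43,0],[44,15],[48,17],[49,0]]
[[25,17],[31,20],[34,0],[38,5],[43,2],[44,15],[48,17],[49,0]]
[[24,7],[25,17],[31,20],[34,0],[38,5],[43,2],[44,15],[48,17],[49,0]]
[[24,7],[25,17],[31,20],[34,0],[38,5],[43,2],[44,15],[48,17],[49,0]]
[[24,7],[25,17],[31,20],[34,0],[38,10],[44,15],[48,17],[49,0]]
[[1,4],[6,0],[24,7],[25,17],[31,20],[34,0],[38,10],[44,15],[48,17],[49,0]]
[[1,4],[6,0],[24,7],[25,17],[31,20],[34,0],[38,10],[44,15],[48,17],[49,0]]
[[1,4],[6,0],[23,5],[24,7],[25,17],[31,20],[34,5],[38,10],[44,15],[48,17],[49,0]]
[[1,4],[3,9],[7,0],[23,5],[24,7],[25,17],[31,20],[34,5],[38,10],[44,15],[48,17],[49,0]]
[[1,4],[3,9],[7,0],[23,5],[24,7],[25,17],[31,20],[34,14],[37,5],[38,10],[44,15],[48,17],[49,0]]
[[1,4],[3,9],[4,11],[5,9],[7,0],[23,5],[24,7],[25,17],[31,20],[34,14],[37,5],[38,10],[44,15],[48,17],[49,0]]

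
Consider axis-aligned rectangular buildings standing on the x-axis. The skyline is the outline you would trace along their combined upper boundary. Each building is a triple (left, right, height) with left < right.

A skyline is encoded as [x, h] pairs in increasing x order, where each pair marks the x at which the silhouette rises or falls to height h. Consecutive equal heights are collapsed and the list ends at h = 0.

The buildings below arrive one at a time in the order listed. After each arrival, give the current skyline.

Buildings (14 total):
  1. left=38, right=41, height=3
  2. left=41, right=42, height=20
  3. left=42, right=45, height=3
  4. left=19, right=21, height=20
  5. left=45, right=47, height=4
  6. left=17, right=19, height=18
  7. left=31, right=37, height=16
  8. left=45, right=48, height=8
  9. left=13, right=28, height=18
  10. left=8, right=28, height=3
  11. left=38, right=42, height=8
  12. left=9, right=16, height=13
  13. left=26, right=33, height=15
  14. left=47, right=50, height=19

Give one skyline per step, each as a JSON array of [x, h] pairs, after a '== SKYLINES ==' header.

== SKYLINES ==
[[38,3],[41,0]]
[[38,3],[41,20],[42,0]]
[[38,3],[41,20],[42,3],[45,0]]
[[19,20],[21,0],[38,3],[41,20],[42,3],[45,0]]
[[19,20],[21,0],[38,3],[41,20],[42,3],[45,4],[47,0]]
[[17,18],[19,20],[21,0],[38,3],[41,20],[42,3],[45,4],[47,0]]
[[17,18],[19,20],[21,0],[31,16],[37,0],[38,3],[41,20],[42,3],[45,4],[47,0]]
[[17,18],[19,20],[21,0],[31,16],[37,0],[38,3],[41,20],[42,3],[45,8],[48,0]]
[[13,18],[19,20],[21,18],[28,0],[31,16],[37,0],[38,3],[41,20],[42,3],[45,8],[48,0]]
[[8,3],[13,18],[19,20],[21,18],[28,0],[31,16],[37,0],[38,3],[41,20],[42,3],[45,8],[48,0]]
[[8,3],[13,18],[19,20],[21,18],[28,0],[31,16],[37,0],[38,8],[41,20],[42,3],[45,8],[48,0]]
[[8,3],[9,13],[13,18],[19,20],[21,18],[28,0],[31,16],[37,0],[38,8],[41,20],[42,3],[45,8],[48,0]]
[[8,3],[9,13],[13,18],[19,20],[21,18],[28,15],[31,16],[37,0],[38,8],[41,20],[42,3],[45,8],[48,0]]
[[8,3],[9,13],[13,18],[19,20],[21,18],[28,15],[31,16],[37,0],[38,8],[41,20],[42,3],[45,8],[47,19],[50,0]]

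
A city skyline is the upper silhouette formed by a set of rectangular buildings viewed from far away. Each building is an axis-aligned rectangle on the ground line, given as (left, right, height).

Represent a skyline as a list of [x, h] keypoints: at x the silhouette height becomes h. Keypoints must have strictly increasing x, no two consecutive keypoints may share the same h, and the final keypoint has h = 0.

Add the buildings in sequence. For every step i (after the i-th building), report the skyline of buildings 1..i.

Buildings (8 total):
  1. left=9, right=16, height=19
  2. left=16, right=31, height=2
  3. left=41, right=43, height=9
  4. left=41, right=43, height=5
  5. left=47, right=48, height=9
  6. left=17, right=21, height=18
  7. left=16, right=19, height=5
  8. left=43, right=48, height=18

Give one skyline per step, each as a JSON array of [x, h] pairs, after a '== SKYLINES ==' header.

== SKYLINES ==
[[9,19],[16,0]]
[[9,19],[16,2],[31,0]]
[[9,19],[16,2],[31,0],[41,9],[43,0]]
[[9,19],[16,2],[31,0],[41,9],[43,0]]
[[9,19],[16,2],[31,0],[41,9],[43,0],[47,9],[48,0]]
[[9,19],[16,2],[17,18],[21,2],[31,0],[41,9],[43,0],[47,9],[48,0]]
[[9,19],[16,5],[17,18],[21,2],[31,0],[41,9],[43,0],[47,9],[48,0]]
[[9,19],[16,5],[17,18],[21,2],[31,0],[41,9],[43,18],[48,0]]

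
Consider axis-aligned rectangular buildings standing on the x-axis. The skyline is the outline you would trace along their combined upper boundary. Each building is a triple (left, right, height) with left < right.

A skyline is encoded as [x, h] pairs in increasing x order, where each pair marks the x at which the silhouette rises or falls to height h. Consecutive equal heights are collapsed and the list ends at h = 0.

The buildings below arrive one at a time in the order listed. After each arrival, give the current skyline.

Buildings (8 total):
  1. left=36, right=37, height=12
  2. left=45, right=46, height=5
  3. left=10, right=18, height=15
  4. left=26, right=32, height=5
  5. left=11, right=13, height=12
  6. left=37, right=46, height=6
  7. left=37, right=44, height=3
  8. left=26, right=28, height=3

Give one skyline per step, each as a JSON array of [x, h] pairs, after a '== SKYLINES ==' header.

== SKYLINES ==
[[36,12],[37,0]]
[[36,12],[37,0],[45,5],[46,0]]
[[10,15],[18,0],[36,12],[37,0],[45,5],[46,0]]
[[10,15],[18,0],[26,5],[32,0],[36,12],[37,0],[45,5],[46,0]]
[[10,15],[18,0],[26,5],[32,0],[36,12],[37,0],[45,5],[46,0]]
[[10,15],[18,0],[26,5],[32,0],[36,12],[37,6],[46,0]]
[[10,15],[18,0],[26,5],[32,0],[36,12],[37,6],[46,0]]
[[10,15],[18,0],[26,5],[32,0],[36,12],[37,6],[46,0]]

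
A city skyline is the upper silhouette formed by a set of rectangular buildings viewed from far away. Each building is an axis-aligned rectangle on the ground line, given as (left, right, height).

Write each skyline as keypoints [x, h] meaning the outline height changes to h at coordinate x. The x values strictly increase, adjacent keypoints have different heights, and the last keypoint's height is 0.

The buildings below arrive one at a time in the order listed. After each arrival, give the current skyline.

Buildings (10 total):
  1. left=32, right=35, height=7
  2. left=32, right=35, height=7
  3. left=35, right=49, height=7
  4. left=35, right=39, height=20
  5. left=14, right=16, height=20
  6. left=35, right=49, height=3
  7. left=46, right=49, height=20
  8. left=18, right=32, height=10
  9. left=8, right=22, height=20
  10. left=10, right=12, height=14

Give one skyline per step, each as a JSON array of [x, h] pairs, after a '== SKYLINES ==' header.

== SKYLINES ==
[[32,7],[35,0]]
[[32,7],[35,0]]
[[32,7],[49,0]]
[[32,7],[35,20],[39,7],[49,0]]
[[14,20],[16,0],[32,7],[35,20],[39,7],[49,0]]
[[14,20],[16,0],[32,7],[35,20],[39,7],[49,0]]
[[14,20],[16,0],[32,7],[35,20],[39,7],[46,20],[49,0]]
[[14,20],[16,0],[18,10],[32,7],[35,20],[39,7],[46,20],[49,0]]
[[8,20],[22,10],[32,7],[35,20],[39,7],[46,20],[49,0]]
[[8,20],[22,10],[32,7],[35,20],[39,7],[46,20],[49,0]]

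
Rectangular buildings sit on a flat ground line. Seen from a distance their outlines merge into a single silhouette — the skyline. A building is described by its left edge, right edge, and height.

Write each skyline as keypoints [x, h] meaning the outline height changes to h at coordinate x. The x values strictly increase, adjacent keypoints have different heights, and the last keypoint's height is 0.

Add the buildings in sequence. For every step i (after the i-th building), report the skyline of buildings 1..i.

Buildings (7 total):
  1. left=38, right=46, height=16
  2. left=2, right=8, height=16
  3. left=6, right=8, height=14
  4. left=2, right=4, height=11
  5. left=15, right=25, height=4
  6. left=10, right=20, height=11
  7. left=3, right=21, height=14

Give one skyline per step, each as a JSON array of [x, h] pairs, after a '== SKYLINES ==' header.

== SKYLINES ==
[[38,16],[46,0]]
[[2,16],[8,0],[38,16],[46,0]]
[[2,16],[8,0],[38,16],[46,0]]
[[2,16],[8,0],[38,16],[46,0]]
[[2,16],[8,0],[15,4],[25,0],[38,16],[46,0]]
[[2,16],[8,0],[10,11],[20,4],[25,0],[38,16],[46,0]]
[[2,16],[8,14],[21,4],[25,0],[38,16],[46,0]]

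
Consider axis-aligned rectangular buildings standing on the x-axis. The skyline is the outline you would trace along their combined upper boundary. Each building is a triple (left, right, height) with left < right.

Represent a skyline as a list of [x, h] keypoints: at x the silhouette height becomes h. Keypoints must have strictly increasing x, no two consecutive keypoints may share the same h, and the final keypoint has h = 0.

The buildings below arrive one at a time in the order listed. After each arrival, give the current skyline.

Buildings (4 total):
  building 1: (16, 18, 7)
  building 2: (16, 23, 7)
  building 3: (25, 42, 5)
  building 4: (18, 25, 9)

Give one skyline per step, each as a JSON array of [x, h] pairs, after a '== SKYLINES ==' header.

== SKYLINES ==
[[16,7],[18,0]]
[[16,7],[23,0]]
[[16,7],[23,0],[25,5],[42,0]]
[[16,7],[18,9],[25,5],[42,0]]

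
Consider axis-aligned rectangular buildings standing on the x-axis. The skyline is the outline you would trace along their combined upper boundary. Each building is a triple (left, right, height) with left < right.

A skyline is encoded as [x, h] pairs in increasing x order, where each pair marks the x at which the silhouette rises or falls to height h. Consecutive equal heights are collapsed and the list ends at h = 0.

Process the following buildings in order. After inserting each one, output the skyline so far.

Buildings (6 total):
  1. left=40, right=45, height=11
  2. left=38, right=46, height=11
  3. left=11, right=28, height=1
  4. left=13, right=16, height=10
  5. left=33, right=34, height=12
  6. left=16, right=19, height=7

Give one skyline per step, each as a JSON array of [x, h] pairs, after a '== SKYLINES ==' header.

== SKYLINES ==
[[40,11],[45,0]]
[[38,11],[46,0]]
[[11,1],[28,0],[38,11],[46,0]]
[[11,1],[13,10],[16,1],[28,0],[38,11],[46,0]]
[[11,1],[13,10],[16,1],[28,0],[33,12],[34,0],[38,11],[46,0]]
[[11,1],[13,10],[16,7],[19,1],[28,0],[33,12],[34,0],[38,11],[46,0]]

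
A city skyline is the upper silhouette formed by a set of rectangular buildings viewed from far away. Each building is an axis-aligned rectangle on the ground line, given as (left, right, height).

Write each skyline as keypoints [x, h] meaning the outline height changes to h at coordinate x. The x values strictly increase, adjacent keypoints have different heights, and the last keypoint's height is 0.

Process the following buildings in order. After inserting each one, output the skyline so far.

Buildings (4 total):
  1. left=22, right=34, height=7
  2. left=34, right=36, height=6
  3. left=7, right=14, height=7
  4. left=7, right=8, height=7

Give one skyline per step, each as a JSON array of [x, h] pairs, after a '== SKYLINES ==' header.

== SKYLINES ==
[[22,7],[34,0]]
[[22,7],[34,6],[36,0]]
[[7,7],[14,0],[22,7],[34,6],[36,0]]
[[7,7],[14,0],[22,7],[34,6],[36,0]]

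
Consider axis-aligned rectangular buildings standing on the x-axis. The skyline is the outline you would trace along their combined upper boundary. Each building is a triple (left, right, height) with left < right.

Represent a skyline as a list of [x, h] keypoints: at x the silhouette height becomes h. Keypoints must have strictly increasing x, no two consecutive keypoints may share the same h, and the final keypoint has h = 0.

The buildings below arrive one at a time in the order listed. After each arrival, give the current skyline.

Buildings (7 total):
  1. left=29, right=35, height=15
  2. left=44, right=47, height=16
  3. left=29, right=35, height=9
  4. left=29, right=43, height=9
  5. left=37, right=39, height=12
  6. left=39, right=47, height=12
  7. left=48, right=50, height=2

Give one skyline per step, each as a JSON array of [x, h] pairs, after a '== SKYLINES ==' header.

== SKYLINES ==
[[29,15],[35,0]]
[[29,15],[35,0],[44,16],[47,0]]
[[29,15],[35,0],[44,16],[47,0]]
[[29,15],[35,9],[43,0],[44,16],[47,0]]
[[29,15],[35,9],[37,12],[39,9],[43,0],[44,16],[47,0]]
[[29,15],[35,9],[37,12],[44,16],[47,0]]
[[29,15],[35,9],[37,12],[44,16],[47,0],[48,2],[50,0]]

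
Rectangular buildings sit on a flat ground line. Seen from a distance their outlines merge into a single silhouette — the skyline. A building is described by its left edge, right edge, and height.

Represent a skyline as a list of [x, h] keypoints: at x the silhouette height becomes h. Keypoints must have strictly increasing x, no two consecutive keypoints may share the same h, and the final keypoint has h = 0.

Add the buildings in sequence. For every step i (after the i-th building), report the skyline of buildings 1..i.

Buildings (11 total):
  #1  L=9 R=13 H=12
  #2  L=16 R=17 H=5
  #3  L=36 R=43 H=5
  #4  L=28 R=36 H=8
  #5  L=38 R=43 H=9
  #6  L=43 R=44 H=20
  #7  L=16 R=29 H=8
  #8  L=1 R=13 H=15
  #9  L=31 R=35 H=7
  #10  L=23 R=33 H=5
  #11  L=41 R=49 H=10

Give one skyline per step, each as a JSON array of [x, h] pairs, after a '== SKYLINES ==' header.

== SKYLINES ==
[[9,12],[13,0]]
[[9,12],[13,0],[16,5],[17,0]]
[[9,12],[13,0],[16,5],[17,0],[36,5],[43,0]]
[[9,12],[13,0],[16,5],[17,0],[28,8],[36,5],[43,0]]
[[9,12],[13,0],[16,5],[17,0],[28,8],[36,5],[38,9],[43,0]]
[[9,12],[13,0],[16,5],[17,0],[28,8],[36,5],[38,9],[43,20],[44,0]]
[[9,12],[13,0],[16,8],[36,5],[38,9],[43,20],[44,0]]
[[1,15],[13,0],[16,8],[36,5],[38,9],[43,20],[44,0]]
[[1,15],[13,0],[16,8],[36,5],[38,9],[43,20],[44,0]]
[[1,15],[13,0],[16,8],[36,5],[38,9],[43,20],[44,0]]
[[1,15],[13,0],[16,8],[36,5],[38,9],[41,10],[43,20],[44,10],[49,0]]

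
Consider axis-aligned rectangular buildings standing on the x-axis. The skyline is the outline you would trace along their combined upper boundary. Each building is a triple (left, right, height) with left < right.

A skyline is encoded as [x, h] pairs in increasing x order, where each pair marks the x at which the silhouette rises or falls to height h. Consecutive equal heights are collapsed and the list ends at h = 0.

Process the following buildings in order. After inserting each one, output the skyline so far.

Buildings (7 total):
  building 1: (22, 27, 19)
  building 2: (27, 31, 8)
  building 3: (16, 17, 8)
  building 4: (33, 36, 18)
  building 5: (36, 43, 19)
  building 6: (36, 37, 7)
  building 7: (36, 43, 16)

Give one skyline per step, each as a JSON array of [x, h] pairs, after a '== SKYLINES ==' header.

== SKYLINES ==
[[22,19],[27,0]]
[[22,19],[27,8],[31,0]]
[[16,8],[17,0],[22,19],[27,8],[31,0]]
[[16,8],[17,0],[22,19],[27,8],[31,0],[33,18],[36,0]]
[[16,8],[17,0],[22,19],[27,8],[31,0],[33,18],[36,19],[43,0]]
[[16,8],[17,0],[22,19],[27,8],[31,0],[33,18],[36,19],[43,0]]
[[16,8],[17,0],[22,19],[27,8],[31,0],[33,18],[36,19],[43,0]]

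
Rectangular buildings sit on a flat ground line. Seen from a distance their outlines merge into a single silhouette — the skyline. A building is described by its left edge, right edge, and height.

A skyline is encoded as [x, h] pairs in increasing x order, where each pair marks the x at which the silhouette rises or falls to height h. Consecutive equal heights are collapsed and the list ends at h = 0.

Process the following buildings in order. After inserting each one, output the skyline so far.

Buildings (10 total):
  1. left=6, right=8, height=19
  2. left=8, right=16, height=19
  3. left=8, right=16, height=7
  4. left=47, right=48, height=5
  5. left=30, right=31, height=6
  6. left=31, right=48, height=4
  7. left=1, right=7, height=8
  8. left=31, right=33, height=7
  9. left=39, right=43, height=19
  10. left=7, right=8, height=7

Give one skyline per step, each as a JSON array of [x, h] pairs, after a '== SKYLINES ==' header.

== SKYLINES ==
[[6,19],[8,0]]
[[6,19],[16,0]]
[[6,19],[16,0]]
[[6,19],[16,0],[47,5],[48,0]]
[[6,19],[16,0],[30,6],[31,0],[47,5],[48,0]]
[[6,19],[16,0],[30,6],[31,4],[47,5],[48,0]]
[[1,8],[6,19],[16,0],[30,6],[31,4],[47,5],[48,0]]
[[1,8],[6,19],[16,0],[30,6],[31,7],[33,4],[47,5],[48,0]]
[[1,8],[6,19],[16,0],[30,6],[31,7],[33,4],[39,19],[43,4],[47,5],[48,0]]
[[1,8],[6,19],[16,0],[30,6],[31,7],[33,4],[39,19],[43,4],[47,5],[48,0]]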